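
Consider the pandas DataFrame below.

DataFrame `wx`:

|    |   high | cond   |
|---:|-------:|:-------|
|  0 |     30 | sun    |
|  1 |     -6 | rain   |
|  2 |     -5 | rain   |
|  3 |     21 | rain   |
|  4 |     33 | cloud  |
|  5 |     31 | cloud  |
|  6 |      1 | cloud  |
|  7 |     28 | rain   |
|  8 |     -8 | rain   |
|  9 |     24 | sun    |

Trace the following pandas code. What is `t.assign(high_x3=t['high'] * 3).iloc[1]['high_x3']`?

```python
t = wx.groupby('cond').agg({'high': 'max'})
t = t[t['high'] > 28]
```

group by cond, max of high:
       high
cond       
cloud    33
rain     28
sun      30
filter rows where high > 28:
       high
cond       
cloud    33
sun      30
add column high_x3 = t['high'] * 3:
       high  high_x3
cond                
cloud    33       99
sun      30       90
Finally, value at position 1, column 'high_x3' = 90.

90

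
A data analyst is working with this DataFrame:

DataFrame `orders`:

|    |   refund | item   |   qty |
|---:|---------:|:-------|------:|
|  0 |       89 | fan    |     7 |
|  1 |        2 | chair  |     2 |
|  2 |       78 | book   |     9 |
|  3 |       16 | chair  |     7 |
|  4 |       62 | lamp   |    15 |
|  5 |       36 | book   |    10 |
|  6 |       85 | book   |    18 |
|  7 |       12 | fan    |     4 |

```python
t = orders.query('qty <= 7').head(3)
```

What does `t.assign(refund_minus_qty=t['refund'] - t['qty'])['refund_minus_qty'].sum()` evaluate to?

91

filter rows where qty <= 7:
   refund   item  qty
0      89    fan    7
1       2  chair    2
3      16  chair    7
7      12    fan    4
take first 3 rows:
   refund   item  qty
0      89    fan    7
1       2  chair    2
3      16  chair    7
add column refund_minus_qty = t['refund'] - t['qty']:
   refund   item  qty  refund_minus_qty
0      89    fan    7                82
1       2  chair    2                 0
3      16  chair    7                 9
Finally, sum of column 'refund_minus_qty' = 91.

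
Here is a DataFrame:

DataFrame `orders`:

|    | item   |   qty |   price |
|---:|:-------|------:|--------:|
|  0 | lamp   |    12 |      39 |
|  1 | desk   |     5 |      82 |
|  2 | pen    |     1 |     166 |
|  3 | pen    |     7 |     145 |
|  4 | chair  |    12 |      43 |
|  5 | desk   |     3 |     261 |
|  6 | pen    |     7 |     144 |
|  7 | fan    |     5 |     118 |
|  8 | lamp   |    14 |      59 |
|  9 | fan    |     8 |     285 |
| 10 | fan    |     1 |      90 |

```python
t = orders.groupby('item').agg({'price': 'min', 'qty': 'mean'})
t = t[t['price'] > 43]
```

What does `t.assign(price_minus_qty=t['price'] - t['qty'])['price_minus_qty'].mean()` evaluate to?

group by item: min(price), mean(qty):
       price        qty
item                   
chair     43  12.000000
desk      82   4.000000
fan       90   4.666667
lamp      39  13.000000
pen      144   5.000000
filter rows where price > 43:
      price       qty
item                 
desk     82  4.000000
fan      90  4.666667
pen     144  5.000000
add column price_minus_qty = t['price'] - t['qty']:
      price       qty  price_minus_qty
item                                  
desk     82  4.000000        78.000000
fan      90  4.666667        85.333333
pen     144  5.000000       139.000000

100.777777778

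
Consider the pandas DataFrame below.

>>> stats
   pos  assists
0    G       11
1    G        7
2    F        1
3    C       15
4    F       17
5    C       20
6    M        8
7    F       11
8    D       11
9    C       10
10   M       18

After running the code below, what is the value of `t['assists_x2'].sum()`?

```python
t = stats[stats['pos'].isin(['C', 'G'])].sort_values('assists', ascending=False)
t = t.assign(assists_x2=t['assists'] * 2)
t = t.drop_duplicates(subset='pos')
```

62

filter rows where pos in ['C', 'G']:
  pos  assists
0   G       11
1   G        7
3   C       15
5   C       20
9   C       10
sort by assists descending:
  pos  assists
5   C       20
3   C       15
0   G       11
9   C       10
1   G        7
add column assists_x2 = t['assists'] * 2:
  pos  assists  assists_x2
5   C       20          40
3   C       15          30
0   G       11          22
9   C       10          20
1   G        7          14
drop duplicate pos (keep=first):
  pos  assists  assists_x2
5   C       20          40
0   G       11          22
Finally, sum of column 'assists_x2' = 62.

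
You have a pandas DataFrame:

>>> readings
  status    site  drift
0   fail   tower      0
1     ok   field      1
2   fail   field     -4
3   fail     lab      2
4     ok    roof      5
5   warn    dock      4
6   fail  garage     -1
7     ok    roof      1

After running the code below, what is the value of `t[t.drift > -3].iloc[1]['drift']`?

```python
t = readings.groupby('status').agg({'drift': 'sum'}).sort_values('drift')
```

7

group by status, sum of drift:
        drift
status       
fail       -3
ok          7
warn        4
sort by drift:
        drift
status       
fail       -3
warn        4
ok          7
filter rows where drift > -3:
        drift
status       
warn        4
ok          7
Taking the value at position 1, column 'drift' gives 7.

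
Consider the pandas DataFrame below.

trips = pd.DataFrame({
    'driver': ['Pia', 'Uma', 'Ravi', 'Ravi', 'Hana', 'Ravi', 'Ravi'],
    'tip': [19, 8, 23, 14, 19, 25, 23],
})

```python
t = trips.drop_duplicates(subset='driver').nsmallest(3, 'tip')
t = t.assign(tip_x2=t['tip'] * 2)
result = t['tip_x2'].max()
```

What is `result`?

drop duplicate driver (keep=first):
  driver  tip
0    Pia   19
1    Uma    8
2   Ravi   23
4   Hana   19
take 3 rows with smallest tip:
  driver  tip
1    Uma    8
0    Pia   19
4   Hana   19
add column tip_x2 = t['tip'] * 2:
  driver  tip  tip_x2
1    Uma    8      16
0    Pia   19      38
4   Hana   19      38

38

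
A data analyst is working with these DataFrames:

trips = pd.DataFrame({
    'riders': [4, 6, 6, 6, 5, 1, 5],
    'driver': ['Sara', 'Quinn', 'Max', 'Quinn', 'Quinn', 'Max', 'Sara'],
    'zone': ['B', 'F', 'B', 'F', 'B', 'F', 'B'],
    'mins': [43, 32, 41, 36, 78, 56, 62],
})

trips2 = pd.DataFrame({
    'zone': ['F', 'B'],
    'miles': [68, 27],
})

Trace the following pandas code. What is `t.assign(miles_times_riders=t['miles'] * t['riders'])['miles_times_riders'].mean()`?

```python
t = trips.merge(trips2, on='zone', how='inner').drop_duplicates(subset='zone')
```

merge on 'zone' (how='inner') → 7 rows:
   riders driver zone  mins  miles
0       4   Sara    B    43     27
1       6  Quinn    F    32     68
2       6    Max    B    41     27
3       6  Quinn    F    36     68
4       5  Quinn    B    78     27
5       1    Max    F    56     68
6       5   Sara    B    62     27
drop duplicate zone (keep=first):
   riders driver zone  mins  miles
0       4   Sara    B    43     27
1       6  Quinn    F    32     68
add column miles_times_riders = t['miles'] * t['riders']:
   riders driver zone  mins  miles  miles_times_riders
0       4   Sara    B    43     27                 108
1       6  Quinn    F    32     68                 408
Taking the mean of column 'miles_times_riders' gives 258.0.

258.0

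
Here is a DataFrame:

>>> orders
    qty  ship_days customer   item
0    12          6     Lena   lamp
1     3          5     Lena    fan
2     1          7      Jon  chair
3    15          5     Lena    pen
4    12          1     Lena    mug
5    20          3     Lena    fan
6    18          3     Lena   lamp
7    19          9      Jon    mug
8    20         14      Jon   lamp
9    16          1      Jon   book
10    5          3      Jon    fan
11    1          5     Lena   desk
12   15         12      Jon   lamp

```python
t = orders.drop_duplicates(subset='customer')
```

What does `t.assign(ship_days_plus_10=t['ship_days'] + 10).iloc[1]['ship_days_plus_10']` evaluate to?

drop duplicate customer (keep=first):
   qty  ship_days customer   item
0   12          6     Lena   lamp
2    1          7      Jon  chair
add column ship_days_plus_10 = t['ship_days'] + 10:
   qty  ship_days customer   item  ship_days_plus_10
0   12          6     Lena   lamp                 16
2    1          7      Jon  chair                 17

17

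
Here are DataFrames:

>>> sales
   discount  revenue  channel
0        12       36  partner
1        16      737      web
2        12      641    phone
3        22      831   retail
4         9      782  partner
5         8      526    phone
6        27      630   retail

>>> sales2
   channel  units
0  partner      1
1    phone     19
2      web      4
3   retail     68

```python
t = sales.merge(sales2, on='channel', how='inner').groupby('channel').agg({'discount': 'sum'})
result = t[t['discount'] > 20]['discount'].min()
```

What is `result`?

merge on 'channel' (how='inner') → 7 rows:
   discount  revenue  channel  units
0        12       36  partner      1
1        16      737      web      4
2        12      641    phone     19
3        22      831   retail     68
4         9      782  partner      1
5         8      526    phone     19
6        27      630   retail     68
group by channel, sum of discount:
         discount
channel          
partner        21
phone          20
retail         49
web            16
filter rows where discount > 20:
         discount
channel          
partner        21
retail         49

21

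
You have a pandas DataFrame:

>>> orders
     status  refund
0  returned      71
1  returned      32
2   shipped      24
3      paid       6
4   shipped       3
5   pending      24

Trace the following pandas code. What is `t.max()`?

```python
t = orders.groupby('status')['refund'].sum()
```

group by status, sum of refund:
status
paid          6
pending      24
returned    103
shipped      27
Name: refund, dtype: int64

103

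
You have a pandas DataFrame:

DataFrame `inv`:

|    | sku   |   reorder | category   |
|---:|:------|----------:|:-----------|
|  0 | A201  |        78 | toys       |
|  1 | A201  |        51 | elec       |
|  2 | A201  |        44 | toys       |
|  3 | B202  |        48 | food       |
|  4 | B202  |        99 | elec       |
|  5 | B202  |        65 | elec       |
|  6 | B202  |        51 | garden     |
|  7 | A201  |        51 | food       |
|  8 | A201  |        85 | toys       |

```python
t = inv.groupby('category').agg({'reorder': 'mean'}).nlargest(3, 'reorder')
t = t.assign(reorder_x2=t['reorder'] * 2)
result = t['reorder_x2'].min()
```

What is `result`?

group by category, mean of reorder:
            reorder
category           
elec      71.666667
food      49.500000
garden    51.000000
toys      69.000000
take 3 rows with largest reorder:
            reorder
category           
elec      71.666667
toys      69.000000
garden    51.000000
add column reorder_x2 = t['reorder'] * 2:
            reorder  reorder_x2
category                       
elec      71.666667  143.333333
toys      69.000000  138.000000
garden    51.000000  102.000000
The min of column 'reorder_x2' is 102.0.

102.0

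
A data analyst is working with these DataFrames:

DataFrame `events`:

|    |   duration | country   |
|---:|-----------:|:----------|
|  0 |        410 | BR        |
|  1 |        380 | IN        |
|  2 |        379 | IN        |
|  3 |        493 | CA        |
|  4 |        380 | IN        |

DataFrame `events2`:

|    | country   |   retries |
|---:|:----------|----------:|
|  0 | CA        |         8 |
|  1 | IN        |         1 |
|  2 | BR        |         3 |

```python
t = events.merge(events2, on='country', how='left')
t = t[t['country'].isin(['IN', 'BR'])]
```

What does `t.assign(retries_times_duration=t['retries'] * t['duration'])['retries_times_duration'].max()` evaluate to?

1230

merge on 'country' (how='left') → 5 rows:
   duration country  retries
0       410      BR        3
1       380      IN        1
2       379      IN        1
3       493      CA        8
4       380      IN        1
filter rows where country in ['IN', 'BR']:
   duration country  retries
0       410      BR        3
1       380      IN        1
2       379      IN        1
4       380      IN        1
add column retries_times_duration = t['retries'] * t['duration']:
   duration country  retries  retries_times_duration
0       410      BR        3                    1230
1       380      IN        1                     380
2       379      IN        1                     379
4       380      IN        1                     380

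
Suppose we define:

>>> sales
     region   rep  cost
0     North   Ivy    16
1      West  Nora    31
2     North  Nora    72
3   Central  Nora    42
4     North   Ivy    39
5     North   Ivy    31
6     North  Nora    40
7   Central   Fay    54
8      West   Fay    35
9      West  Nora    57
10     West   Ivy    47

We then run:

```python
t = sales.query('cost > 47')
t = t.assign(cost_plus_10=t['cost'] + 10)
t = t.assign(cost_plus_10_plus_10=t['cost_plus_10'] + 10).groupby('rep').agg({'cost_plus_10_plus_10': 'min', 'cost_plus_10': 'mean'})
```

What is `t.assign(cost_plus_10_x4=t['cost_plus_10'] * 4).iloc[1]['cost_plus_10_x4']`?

filter rows where cost > 47:
    region   rep  cost
2    North  Nora    72
7  Central   Fay    54
9     West  Nora    57
add column cost_plus_10 = t['cost'] + 10:
    region   rep  cost  cost_plus_10
2    North  Nora    72            82
7  Central   Fay    54            64
9     West  Nora    57            67
add column cost_plus_10_plus_10 = t['cost_plus_10'] + 10:
    region   rep  cost  cost_plus_10  cost_plus_10_plus_10
2    North  Nora    72            82                    92
7  Central   Fay    54            64                    74
9     West  Nora    57            67                    77
group by rep: min(cost_plus_10_plus_10), mean(cost_plus_10):
      cost_plus_10_plus_10  cost_plus_10
rep                                     
Fay                     74          64.0
Nora                    77          74.5
add column cost_plus_10_x4 = t['cost_plus_10'] * 4:
      cost_plus_10_plus_10  cost_plus_10  cost_plus_10_x4
rep                                                      
Fay                     74          64.0            256.0
Nora                    77          74.5            298.0

298.0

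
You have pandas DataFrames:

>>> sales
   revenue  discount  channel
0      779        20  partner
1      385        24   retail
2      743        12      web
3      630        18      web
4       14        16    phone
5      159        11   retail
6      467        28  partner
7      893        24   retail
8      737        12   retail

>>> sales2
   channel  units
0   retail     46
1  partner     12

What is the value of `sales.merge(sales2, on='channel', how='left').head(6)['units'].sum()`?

merge on 'channel' (how='left') → 9 rows:
   revenue  discount  channel  units
0      779        20  partner   12.0
1      385        24   retail   46.0
2      743        12      web    NaN
3      630        18      web    NaN
4       14        16    phone    NaN
5      159        11   retail   46.0
6      467        28  partner   12.0
7      893        24   retail   46.0
8      737        12   retail   46.0
take first 6 rows:
   revenue  discount  channel  units
0      779        20  partner   12.0
1      385        24   retail   46.0
2      743        12      web    NaN
3      630        18      web    NaN
4       14        16    phone    NaN
5      159        11   retail   46.0
So sum() = 104.0.

104.0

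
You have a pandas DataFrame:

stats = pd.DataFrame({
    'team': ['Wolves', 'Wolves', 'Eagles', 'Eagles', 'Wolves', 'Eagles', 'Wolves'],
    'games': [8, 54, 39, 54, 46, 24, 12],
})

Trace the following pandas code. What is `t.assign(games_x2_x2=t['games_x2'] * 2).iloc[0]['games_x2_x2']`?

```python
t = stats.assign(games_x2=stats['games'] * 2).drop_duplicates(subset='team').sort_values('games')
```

32

add column games_x2 = stats['games'] * 2:
     team  games  games_x2
0  Wolves      8        16
1  Wolves     54       108
2  Eagles     39        78
3  Eagles     54       108
4  Wolves     46        92
5  Eagles     24        48
6  Wolves     12        24
drop duplicate team (keep=first):
     team  games  games_x2
0  Wolves      8        16
2  Eagles     39        78
sort by games:
     team  games  games_x2
0  Wolves      8        16
2  Eagles     39        78
add column games_x2_x2 = t['games_x2'] * 2:
     team  games  games_x2  games_x2_x2
0  Wolves      8        16           32
2  Eagles     39        78          156
value at position 0, column 'games_x2_x2' → 32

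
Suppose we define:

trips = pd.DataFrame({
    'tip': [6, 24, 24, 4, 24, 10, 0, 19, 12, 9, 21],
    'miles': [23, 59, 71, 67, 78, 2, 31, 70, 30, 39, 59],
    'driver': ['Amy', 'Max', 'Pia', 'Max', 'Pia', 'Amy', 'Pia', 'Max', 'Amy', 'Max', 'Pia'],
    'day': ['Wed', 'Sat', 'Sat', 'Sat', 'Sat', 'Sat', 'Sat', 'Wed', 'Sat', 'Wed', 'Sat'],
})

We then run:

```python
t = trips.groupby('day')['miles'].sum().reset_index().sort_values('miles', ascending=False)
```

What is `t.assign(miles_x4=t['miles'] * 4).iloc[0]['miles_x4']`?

group by day, sum of miles:
day
Sat    397
Wed    132
Name: miles, dtype: int64
reset_index():
   day  miles
0  Sat    397
1  Wed    132
sort by miles descending:
   day  miles
0  Sat    397
1  Wed    132
add column miles_x4 = t['miles'] * 4:
   day  miles  miles_x4
0  Sat    397      1588
1  Wed    132       528
Hence 1588.

1588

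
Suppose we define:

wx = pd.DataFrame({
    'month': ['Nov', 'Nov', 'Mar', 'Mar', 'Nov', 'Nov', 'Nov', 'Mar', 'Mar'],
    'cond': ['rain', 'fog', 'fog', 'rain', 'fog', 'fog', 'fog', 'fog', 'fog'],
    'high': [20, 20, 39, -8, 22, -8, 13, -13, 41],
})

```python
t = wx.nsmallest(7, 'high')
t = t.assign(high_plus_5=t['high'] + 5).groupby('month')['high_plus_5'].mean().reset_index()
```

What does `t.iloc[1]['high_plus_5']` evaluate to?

take 7 rows with smallest high:
  month  cond  high
7   Mar   fog   -13
3   Mar  rain    -8
5   Nov   fog    -8
6   Nov   fog    13
0   Nov  rain    20
1   Nov   fog    20
4   Nov   fog    22
add column high_plus_5 = t['high'] + 5:
  month  cond  high  high_plus_5
7   Mar   fog   -13           -8
3   Mar  rain    -8           -3
5   Nov   fog    -8           -3
6   Nov   fog    13           18
0   Nov  rain    20           25
1   Nov   fog    20           25
4   Nov   fog    22           27
group by month, mean of high_plus_5:
month
Mar    -5.5
Nov    18.4
Name: high_plus_5, dtype: float64
reset_index():
  month  high_plus_5
0   Mar         -5.5
1   Nov         18.4

18.4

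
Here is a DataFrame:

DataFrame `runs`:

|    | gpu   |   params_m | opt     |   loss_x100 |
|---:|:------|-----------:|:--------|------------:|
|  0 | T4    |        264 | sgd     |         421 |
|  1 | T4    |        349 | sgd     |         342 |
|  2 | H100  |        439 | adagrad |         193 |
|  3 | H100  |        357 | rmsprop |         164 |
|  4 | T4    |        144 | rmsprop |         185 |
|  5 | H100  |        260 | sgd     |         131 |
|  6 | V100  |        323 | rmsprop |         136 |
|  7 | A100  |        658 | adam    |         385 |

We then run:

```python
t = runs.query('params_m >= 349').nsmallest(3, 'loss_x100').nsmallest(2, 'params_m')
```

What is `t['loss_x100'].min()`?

164

filter rows where params_m >= 349:
    gpu  params_m      opt  loss_x100
1    T4       349      sgd        342
2  H100       439  adagrad        193
3  H100       357  rmsprop        164
7  A100       658     adam        385
take 3 rows with smallest loss_x100:
    gpu  params_m      opt  loss_x100
3  H100       357  rmsprop        164
2  H100       439  adagrad        193
1    T4       349      sgd        342
take 2 rows with smallest params_m:
    gpu  params_m      opt  loss_x100
1    T4       349      sgd        342
3  H100       357  rmsprop        164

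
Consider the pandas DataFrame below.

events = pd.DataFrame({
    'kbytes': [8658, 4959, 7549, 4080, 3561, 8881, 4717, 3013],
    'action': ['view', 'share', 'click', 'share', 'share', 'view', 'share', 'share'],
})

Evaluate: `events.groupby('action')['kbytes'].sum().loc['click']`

group by action, sum of kbytes:
action
click     7549
share    20330
view     17539
Name: kbytes, dtype: int64
Then the value at index 'click': 7549

7549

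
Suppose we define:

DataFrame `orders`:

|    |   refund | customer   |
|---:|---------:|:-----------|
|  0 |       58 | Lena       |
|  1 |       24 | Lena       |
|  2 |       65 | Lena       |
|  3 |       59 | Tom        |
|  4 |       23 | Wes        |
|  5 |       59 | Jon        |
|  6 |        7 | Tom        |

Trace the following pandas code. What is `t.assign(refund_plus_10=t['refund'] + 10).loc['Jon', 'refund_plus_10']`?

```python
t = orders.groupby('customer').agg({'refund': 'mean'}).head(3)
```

69.0

group by customer, mean of refund:
          refund
customer        
Jon         59.0
Lena        49.0
Tom         33.0
Wes         23.0
take first 3 rows:
          refund
customer        
Jon         59.0
Lena        49.0
Tom         33.0
add column refund_plus_10 = t['refund'] + 10:
          refund  refund_plus_10
customer                        
Jon         59.0            69.0
Lena        49.0            59.0
Tom         33.0            43.0
Reading off the value at row 'Jon', column 'refund_plus_10', we get 69.0.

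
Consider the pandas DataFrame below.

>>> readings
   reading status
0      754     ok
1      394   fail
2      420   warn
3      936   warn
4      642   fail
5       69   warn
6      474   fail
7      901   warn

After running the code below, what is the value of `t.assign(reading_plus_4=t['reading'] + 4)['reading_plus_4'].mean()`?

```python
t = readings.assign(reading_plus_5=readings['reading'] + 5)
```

add column reading_plus_5 = readings['reading'] + 5:
   reading status  reading_plus_5
0      754     ok             759
1      394   fail             399
2      420   warn             425
3      936   warn             941
4      642   fail             647
5       69   warn              74
6      474   fail             479
7      901   warn             906
add column reading_plus_4 = t['reading'] + 4:
   reading status  reading_plus_5  reading_plus_4
0      754     ok             759             758
1      394   fail             399             398
2      420   warn             425             424
3      936   warn             941             940
4      642   fail             647             646
5       69   warn              74              73
6      474   fail             479             478
7      901   warn             906             905
mean of column 'reading_plus_4' → 577.75

577.75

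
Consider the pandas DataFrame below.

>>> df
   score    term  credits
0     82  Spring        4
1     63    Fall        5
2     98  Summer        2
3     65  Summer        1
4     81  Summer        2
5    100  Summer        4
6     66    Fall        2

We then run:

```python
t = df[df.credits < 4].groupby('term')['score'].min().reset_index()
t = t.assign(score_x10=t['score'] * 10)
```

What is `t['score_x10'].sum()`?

filter rows where credits < 4:
   score    term  credits
2     98  Summer        2
3     65  Summer        1
4     81  Summer        2
6     66    Fall        2
group by term, min of score:
term
Fall      66
Summer    65
Name: score, dtype: int64
reset_index():
     term  score
0    Fall     66
1  Summer     65
add column score_x10 = t['score'] * 10:
     term  score  score_x10
0    Fall     66        660
1  Summer     65        650

1310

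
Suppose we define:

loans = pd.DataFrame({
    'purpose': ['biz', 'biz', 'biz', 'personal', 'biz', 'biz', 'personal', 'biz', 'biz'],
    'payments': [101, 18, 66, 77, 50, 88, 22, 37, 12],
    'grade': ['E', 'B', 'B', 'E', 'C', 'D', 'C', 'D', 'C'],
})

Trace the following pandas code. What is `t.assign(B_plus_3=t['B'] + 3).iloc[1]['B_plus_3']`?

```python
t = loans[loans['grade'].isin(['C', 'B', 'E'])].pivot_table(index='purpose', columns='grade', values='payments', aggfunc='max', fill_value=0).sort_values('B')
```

69

filter rows where grade in ['C', 'B', 'E']:
    purpose  payments grade
0       biz       101     E
1       biz        18     B
2       biz        66     B
3  personal        77     E
4       biz        50     C
6  personal        22     C
8       biz        12     C
pivot: rows=purpose, cols=grade, max(payments):
grade      B   C    E
purpose              
biz       66  50  101
personal   0  22   77
sort by B:
grade      B   C    E
purpose              
personal   0  22   77
biz       66  50  101
add column B_plus_3 = t['B'] + 3:
grade      B   C    E  B_plus_3
purpose                        
personal   0  22   77         3
biz       66  50  101        69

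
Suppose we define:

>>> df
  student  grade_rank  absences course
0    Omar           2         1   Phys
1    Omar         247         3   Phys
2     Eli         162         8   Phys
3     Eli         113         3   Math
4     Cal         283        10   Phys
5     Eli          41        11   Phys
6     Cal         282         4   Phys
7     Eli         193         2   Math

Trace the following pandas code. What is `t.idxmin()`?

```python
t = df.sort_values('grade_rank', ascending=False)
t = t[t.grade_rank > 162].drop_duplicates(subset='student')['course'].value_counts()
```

Math

sort by grade_rank descending:
  student  grade_rank  absences course
4     Cal         283        10   Phys
6     Cal         282         4   Phys
1    Omar         247         3   Phys
7     Eli         193         2   Math
2     Eli         162         8   Phys
3     Eli         113         3   Math
5     Eli          41        11   Phys
0    Omar           2         1   Phys
filter rows where grade_rank > 162:
  student  grade_rank  absences course
4     Cal         283        10   Phys
6     Cal         282         4   Phys
1    Omar         247         3   Phys
7     Eli         193         2   Math
drop duplicate student (keep=first):
  student  grade_rank  absences course
4     Cal         283        10   Phys
1    Omar         247         3   Phys
7     Eli         193         2   Math
value_counts of course:
course
Phys    2
Math    1
Name: count, dtype: int64
Then the label with the smallest value: Math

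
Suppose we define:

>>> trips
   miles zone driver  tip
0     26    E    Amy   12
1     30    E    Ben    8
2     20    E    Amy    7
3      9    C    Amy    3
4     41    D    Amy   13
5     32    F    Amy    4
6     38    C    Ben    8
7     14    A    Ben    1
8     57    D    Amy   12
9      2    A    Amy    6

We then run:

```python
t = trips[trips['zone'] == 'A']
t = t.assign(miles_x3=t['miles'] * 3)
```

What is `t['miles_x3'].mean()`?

filter rows where zone == 'A':
   miles zone driver  tip
7     14    A    Ben    1
9      2    A    Amy    6
add column miles_x3 = t['miles'] * 3:
   miles zone driver  tip  miles_x3
7     14    A    Ben    1        42
9      2    A    Amy    6         6

24.0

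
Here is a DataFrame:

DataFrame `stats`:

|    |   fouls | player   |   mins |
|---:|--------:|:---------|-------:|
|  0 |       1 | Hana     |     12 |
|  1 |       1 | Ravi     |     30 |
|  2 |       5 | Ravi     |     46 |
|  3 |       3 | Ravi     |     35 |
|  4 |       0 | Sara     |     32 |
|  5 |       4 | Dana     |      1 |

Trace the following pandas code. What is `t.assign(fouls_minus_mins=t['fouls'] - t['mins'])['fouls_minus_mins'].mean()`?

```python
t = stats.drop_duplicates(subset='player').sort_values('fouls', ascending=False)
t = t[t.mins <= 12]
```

drop duplicate player (keep=first):
   fouls player  mins
0      1   Hana    12
1      1   Ravi    30
4      0   Sara    32
5      4   Dana     1
sort by fouls descending:
   fouls player  mins
5      4   Dana     1
0      1   Hana    12
1      1   Ravi    30
4      0   Sara    32
filter rows where mins <= 12:
   fouls player  mins
5      4   Dana     1
0      1   Hana    12
add column fouls_minus_mins = t['fouls'] - t['mins']:
   fouls player  mins  fouls_minus_mins
5      4   Dana     1                 3
0      1   Hana    12               -11

-4.0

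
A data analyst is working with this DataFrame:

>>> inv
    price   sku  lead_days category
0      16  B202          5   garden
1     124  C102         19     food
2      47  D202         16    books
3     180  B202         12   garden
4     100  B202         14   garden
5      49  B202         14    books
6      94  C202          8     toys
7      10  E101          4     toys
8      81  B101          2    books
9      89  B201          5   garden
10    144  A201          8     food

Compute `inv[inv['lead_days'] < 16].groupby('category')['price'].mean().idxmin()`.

filter rows where lead_days < 16:
    price   sku  lead_days category
0      16  B202          5   garden
3     180  B202         12   garden
4     100  B202         14   garden
5      49  B202         14    books
6      94  C202          8     toys
7      10  E101          4     toys
8      81  B101          2    books
9      89  B201          5   garden
10    144  A201          8     food
group by category, mean of price:
category
books      65.00
food      144.00
garden     96.25
toys       52.00
Name: price, dtype: float64
Reading off the label with the smallest value, we get toys.

toys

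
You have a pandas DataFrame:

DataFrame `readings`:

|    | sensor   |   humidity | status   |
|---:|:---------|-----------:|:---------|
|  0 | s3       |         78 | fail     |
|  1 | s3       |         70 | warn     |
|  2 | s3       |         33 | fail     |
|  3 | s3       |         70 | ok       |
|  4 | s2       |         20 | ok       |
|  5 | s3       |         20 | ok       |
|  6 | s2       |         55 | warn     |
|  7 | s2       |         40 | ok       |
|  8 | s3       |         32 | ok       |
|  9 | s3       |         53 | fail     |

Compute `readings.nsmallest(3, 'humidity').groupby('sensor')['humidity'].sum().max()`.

52

take 3 rows with smallest humidity:
  sensor  humidity status
4     s2        20     ok
5     s3        20     ok
8     s3        32     ok
group by sensor, sum of humidity:
sensor
s2    20
s3    52
Name: humidity, dtype: int64
Reading off the max of the resulting series, we get 52.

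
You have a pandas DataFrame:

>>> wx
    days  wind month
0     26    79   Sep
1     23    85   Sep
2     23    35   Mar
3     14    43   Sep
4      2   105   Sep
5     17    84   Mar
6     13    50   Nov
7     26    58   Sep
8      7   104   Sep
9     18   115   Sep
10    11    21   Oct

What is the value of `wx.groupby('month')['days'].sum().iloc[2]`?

11

group by month, sum of days:
month
Mar     40
Nov     13
Oct     11
Sep    116
Name: days, dtype: int64
Reading off the value at position 2, we get 11.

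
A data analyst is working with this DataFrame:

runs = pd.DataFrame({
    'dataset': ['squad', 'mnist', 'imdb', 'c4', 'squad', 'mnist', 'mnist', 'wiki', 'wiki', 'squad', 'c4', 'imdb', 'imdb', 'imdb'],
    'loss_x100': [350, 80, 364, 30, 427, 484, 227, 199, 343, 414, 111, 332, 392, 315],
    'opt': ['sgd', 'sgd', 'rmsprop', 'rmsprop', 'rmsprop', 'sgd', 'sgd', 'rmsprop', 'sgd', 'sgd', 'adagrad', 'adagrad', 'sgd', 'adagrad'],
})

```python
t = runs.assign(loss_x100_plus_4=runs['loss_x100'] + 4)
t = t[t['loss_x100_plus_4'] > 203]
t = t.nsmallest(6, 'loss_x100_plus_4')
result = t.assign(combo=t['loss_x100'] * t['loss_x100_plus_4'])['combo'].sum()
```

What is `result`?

641347

add column loss_x100_plus_4 = runs['loss_x100'] + 4:
   dataset  loss_x100      opt  loss_x100_plus_4
0    squad        350      sgd               354
1    mnist         80      sgd                84
2     imdb        364  rmsprop               368
3       c4         30  rmsprop                34
4    squad        427  rmsprop               431
5    mnist        484      sgd               488
6    mnist        227      sgd               231
7     wiki        199  rmsprop               203
8     wiki        343      sgd               347
9    squad        414      sgd               418
10      c4        111  adagrad               115
11    imdb        332  adagrad               336
12    imdb        392      sgd               396
13    imdb        315  adagrad               319
filter rows where loss_x100_plus_4 > 203:
   dataset  loss_x100      opt  loss_x100_plus_4
0    squad        350      sgd               354
2     imdb        364  rmsprop               368
4    squad        427  rmsprop               431
5    mnist        484      sgd               488
6    mnist        227      sgd               231
8     wiki        343      sgd               347
9    squad        414      sgd               418
11    imdb        332  adagrad               336
12    imdb        392      sgd               396
13    imdb        315  adagrad               319
take 6 rows with smallest loss_x100_plus_4:
   dataset  loss_x100      opt  loss_x100_plus_4
6    mnist        227      sgd               231
13    imdb        315  adagrad               319
11    imdb        332  adagrad               336
8     wiki        343      sgd               347
0    squad        350      sgd               354
2     imdb        364  rmsprop               368
add column combo = t['loss_x100'] * t['loss_x100_plus_4']:
   dataset  loss_x100      opt  loss_x100_plus_4   combo
6    mnist        227      sgd               231   52437
13    imdb        315  adagrad               319  100485
11    imdb        332  adagrad               336  111552
8     wiki        343      sgd               347  119021
0    squad        350      sgd               354  123900
2     imdb        364  rmsprop               368  133952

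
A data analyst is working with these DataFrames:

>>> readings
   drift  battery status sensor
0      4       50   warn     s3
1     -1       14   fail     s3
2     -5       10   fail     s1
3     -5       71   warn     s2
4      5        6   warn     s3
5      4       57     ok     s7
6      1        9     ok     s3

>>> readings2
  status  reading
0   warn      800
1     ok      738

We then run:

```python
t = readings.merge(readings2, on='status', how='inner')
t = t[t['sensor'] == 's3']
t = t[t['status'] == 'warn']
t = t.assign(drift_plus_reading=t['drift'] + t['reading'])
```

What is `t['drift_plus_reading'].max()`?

merge on 'status' (how='inner') → 5 rows:
   drift  battery status sensor  reading
0      4       50   warn     s3      800
1     -5       71   warn     s2      800
2      5        6   warn     s3      800
3      4       57     ok     s7      738
4      1        9     ok     s3      738
filter rows where sensor == 's3':
   drift  battery status sensor  reading
0      4       50   warn     s3      800
2      5        6   warn     s3      800
4      1        9     ok     s3      738
filter rows where status == 'warn':
   drift  battery status sensor  reading
0      4       50   warn     s3      800
2      5        6   warn     s3      800
add column drift_plus_reading = t['drift'] + t['reading']:
   drift  battery status sensor  reading  drift_plus_reading
0      4       50   warn     s3      800                 804
2      5        6   warn     s3      800                 805

805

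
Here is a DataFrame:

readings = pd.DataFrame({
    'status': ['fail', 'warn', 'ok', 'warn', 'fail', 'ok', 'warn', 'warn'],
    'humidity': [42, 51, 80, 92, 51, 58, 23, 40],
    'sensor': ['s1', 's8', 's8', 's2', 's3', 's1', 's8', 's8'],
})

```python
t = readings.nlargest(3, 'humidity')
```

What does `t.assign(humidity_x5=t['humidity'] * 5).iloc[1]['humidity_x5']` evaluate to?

400

take 3 rows with largest humidity:
  status  humidity sensor
3   warn        92     s2
2     ok        80     s8
5     ok        58     s1
add column humidity_x5 = t['humidity'] * 5:
  status  humidity sensor  humidity_x5
3   warn        92     s2          460
2     ok        80     s8          400
5     ok        58     s1          290
The value at position 1, column 'humidity_x5' is 400.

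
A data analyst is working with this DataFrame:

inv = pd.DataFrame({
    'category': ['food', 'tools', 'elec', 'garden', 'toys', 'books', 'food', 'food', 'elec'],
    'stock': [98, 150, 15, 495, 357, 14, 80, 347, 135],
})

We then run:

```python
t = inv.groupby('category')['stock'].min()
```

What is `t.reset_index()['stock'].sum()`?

group by category, min of stock:
category
books      14
elec       15
food       80
garden    495
tools     150
toys      357
Name: stock, dtype: int64
reset_index():
  category  stock
0    books     14
1     elec     15
2     food     80
3   garden    495
4    tools    150
5     toys    357
Taking the sum of column 'stock' gives 1111.

1111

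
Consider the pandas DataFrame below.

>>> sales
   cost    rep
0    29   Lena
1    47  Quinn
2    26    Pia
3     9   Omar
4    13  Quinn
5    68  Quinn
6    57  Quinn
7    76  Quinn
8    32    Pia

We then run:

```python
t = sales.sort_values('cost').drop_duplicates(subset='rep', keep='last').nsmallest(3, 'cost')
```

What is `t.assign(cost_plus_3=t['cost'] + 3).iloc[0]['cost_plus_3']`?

12

sort by cost:
   cost    rep
3     9   Omar
4    13  Quinn
2    26    Pia
0    29   Lena
8    32    Pia
1    47  Quinn
6    57  Quinn
5    68  Quinn
7    76  Quinn
drop duplicate rep (keep=last):
   cost    rep
3     9   Omar
0    29   Lena
8    32    Pia
7    76  Quinn
take 3 rows with smallest cost:
   cost   rep
3     9  Omar
0    29  Lena
8    32   Pia
add column cost_plus_3 = t['cost'] + 3:
   cost   rep  cost_plus_3
3     9  Omar           12
0    29  Lena           32
8    32   Pia           35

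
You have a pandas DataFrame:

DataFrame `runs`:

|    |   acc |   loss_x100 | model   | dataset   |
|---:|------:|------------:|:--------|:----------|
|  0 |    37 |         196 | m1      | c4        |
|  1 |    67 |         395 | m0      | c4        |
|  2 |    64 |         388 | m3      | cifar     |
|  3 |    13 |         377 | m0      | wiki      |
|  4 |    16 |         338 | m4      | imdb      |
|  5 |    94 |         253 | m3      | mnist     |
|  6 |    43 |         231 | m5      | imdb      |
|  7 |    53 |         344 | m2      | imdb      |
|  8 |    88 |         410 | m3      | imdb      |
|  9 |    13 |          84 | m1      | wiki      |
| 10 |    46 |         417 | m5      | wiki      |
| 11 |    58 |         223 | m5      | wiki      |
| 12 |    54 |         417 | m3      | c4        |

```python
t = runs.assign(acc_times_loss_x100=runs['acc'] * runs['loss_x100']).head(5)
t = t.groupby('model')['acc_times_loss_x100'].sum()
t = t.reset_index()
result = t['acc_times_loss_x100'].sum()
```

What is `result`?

add column acc_times_loss_x100 = runs['acc'] * runs['loss_x100']:
    acc  loss_x100 model dataset  acc_times_loss_x100
0    37        196    m1      c4                 7252
1    67        395    m0      c4                26465
2    64        388    m3   cifar                24832
3    13        377    m0    wiki                 4901
4    16        338    m4    imdb                 5408
5    94        253    m3   mnist                23782
6    43        231    m5    imdb                 9933
7    53        344    m2    imdb                18232
8    88        410    m3    imdb                36080
9    13         84    m1    wiki                 1092
10   46        417    m5    wiki                19182
11   58        223    m5    wiki                12934
12   54        417    m3      c4                22518
take first 5 rows:
   acc  loss_x100 model dataset  acc_times_loss_x100
0   37        196    m1      c4                 7252
1   67        395    m0      c4                26465
2   64        388    m3   cifar                24832
3   13        377    m0    wiki                 4901
4   16        338    m4    imdb                 5408
group by model, sum of acc_times_loss_x100:
model
m0    31366
m1     7252
m3    24832
m4     5408
Name: acc_times_loss_x100, dtype: int64
reset_index():
  model  acc_times_loss_x100
0    m0                31366
1    m1                 7252
2    m3                24832
3    m4                 5408
Taking the sum of column 'acc_times_loss_x100' gives 68858.

68858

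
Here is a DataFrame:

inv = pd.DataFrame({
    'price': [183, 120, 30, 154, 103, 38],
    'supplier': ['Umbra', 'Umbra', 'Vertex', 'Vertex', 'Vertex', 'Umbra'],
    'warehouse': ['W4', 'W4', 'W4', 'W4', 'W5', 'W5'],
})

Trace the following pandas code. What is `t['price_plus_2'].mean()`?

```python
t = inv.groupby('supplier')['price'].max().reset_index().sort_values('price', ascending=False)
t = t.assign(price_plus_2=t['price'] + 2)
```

170.5

group by supplier, max of price:
supplier
Umbra     183
Vertex    154
Name: price, dtype: int64
reset_index():
  supplier  price
0    Umbra    183
1   Vertex    154
sort by price descending:
  supplier  price
0    Umbra    183
1   Vertex    154
add column price_plus_2 = t['price'] + 2:
  supplier  price  price_plus_2
0    Umbra    183           185
1   Vertex    154           156
Taking the mean of column 'price_plus_2' gives 170.5.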